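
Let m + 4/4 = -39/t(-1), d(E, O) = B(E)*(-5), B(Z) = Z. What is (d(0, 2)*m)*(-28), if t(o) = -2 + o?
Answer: 0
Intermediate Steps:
d(E, O) = -5*E (d(E, O) = E*(-5) = -5*E)
m = 12 (m = -1 - 39/(-2 - 1) = -1 - 39/(-3) = -1 - 39*(-⅓) = -1 + 13 = 12)
(d(0, 2)*m)*(-28) = (-5*0*12)*(-28) = (0*12)*(-28) = 0*(-28) = 0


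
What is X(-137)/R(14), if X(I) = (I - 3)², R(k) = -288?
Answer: -1225/18 ≈ -68.056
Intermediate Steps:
X(I) = (-3 + I)²
X(-137)/R(14) = (-3 - 137)²/(-288) = (-140)²*(-1/288) = 19600*(-1/288) = -1225/18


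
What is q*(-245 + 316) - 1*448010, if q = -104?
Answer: -455394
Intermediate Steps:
q*(-245 + 316) - 1*448010 = -104*(-245 + 316) - 1*448010 = -104*71 - 448010 = -7384 - 448010 = -455394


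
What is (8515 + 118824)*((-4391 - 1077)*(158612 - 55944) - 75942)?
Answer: -71496336369874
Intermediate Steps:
(8515 + 118824)*((-4391 - 1077)*(158612 - 55944) - 75942) = 127339*(-5468*102668 - 75942) = 127339*(-561388624 - 75942) = 127339*(-561464566) = -71496336369874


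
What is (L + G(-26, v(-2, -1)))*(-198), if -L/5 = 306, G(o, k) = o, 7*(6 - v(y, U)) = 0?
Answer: 308088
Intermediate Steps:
v(y, U) = 6 (v(y, U) = 6 - 1/7*0 = 6 + 0 = 6)
L = -1530 (L = -5*306 = -1530)
(L + G(-26, v(-2, -1)))*(-198) = (-1530 - 26)*(-198) = -1556*(-198) = 308088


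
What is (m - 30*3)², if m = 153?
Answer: 3969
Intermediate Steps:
(m - 30*3)² = (153 - 30*3)² = (153 - 90)² = 63² = 3969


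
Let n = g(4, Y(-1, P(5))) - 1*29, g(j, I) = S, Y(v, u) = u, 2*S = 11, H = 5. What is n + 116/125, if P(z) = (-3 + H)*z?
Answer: -5643/250 ≈ -22.572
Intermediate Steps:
S = 11/2 (S = (½)*11 = 11/2 ≈ 5.5000)
P(z) = 2*z (P(z) = (-3 + 5)*z = 2*z)
g(j, I) = 11/2
n = -47/2 (n = 11/2 - 1*29 = 11/2 - 29 = -47/2 ≈ -23.500)
n + 116/125 = -47/2 + 116/125 = -5643/250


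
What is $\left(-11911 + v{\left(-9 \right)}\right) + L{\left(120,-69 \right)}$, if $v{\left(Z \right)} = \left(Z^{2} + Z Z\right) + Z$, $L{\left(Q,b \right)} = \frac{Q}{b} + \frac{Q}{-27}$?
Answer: $- \frac{2435186}{207} \approx -11764.0$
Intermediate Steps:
$L{\left(Q,b \right)} = - \frac{Q}{27} + \frac{Q}{b}$ ($L{\left(Q,b \right)} = \frac{Q}{b} + Q \left(- \frac{1}{27}\right) = \frac{Q}{b} - \frac{Q}{27} = - \frac{Q}{27} + \frac{Q}{b}$)
$v{\left(Z \right)} = Z + 2 Z^{2}$ ($v{\left(Z \right)} = \left(Z^{2} + Z^{2}\right) + Z = 2 Z^{2} + Z = Z + 2 Z^{2}$)
$\left(-11911 + v{\left(-9 \right)}\right) + L{\left(120,-69 \right)} = \left(-11911 - 9 \left(1 + 2 \left(-9\right)\right)\right) + \left(\left(- \frac{1}{27}\right) 120 + \frac{120}{-69}\right) = \left(-11911 - 9 \left(1 - 18\right)\right) + \left(- \frac{40}{9} + 120 \left(- \frac{1}{69}\right)\right) = \left(-11911 - -153\right) - \frac{1280}{207} = \left(-11911 + 153\right) - \frac{1280}{207} = -11758 - \frac{1280}{207} = - \frac{2435186}{207}$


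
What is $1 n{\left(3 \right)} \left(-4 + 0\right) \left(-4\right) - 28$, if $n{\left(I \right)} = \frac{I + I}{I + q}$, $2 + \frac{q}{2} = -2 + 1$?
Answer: $-60$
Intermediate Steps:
$q = -6$ ($q = -4 + 2 \left(-2 + 1\right) = -4 + 2 \left(-1\right) = -4 - 2 = -6$)
$n{\left(I \right)} = \frac{2 I}{-6 + I}$ ($n{\left(I \right)} = \frac{I + I}{I - 6} = \frac{2 I}{-6 + I}$)
$1 n{\left(3 \right)} \left(-4 + 0\right) \left(-4\right) - 28 = 1 \cdot 2 \cdot 3 \frac{1}{-6 + 3} \left(-4 + 0\right) \left(-4\right) - 28 = 1 \cdot 2 \cdot 3 \frac{1}{-3} \left(-4\right) \left(-4\right) - 28 = 1 \cdot 2 \cdot 3 \left(- \frac{1}{3}\right) \left(-4\right) \left(-4\right) - 28 = 1 \left(\left(-2\right) \left(-4\right)\right) \left(-4\right) - 28 = 1 \cdot 8 \left(-4\right) - 28 = 8 \left(-4\right) - 28 = -32 - 28 = -60$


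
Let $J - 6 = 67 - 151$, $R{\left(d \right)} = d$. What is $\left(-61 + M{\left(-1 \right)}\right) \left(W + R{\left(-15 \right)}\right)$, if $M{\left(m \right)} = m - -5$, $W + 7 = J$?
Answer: $5700$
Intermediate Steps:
$J = -78$ ($J = 6 + \left(67 - 151\right) = 6 - 84 = -78$)
$W = -85$ ($W = -7 - 78 = -85$)
$M{\left(m \right)} = 5 + m$ ($M{\left(m \right)} = m + 5 = 5 + m$)
$\left(-61 + M{\left(-1 \right)}\right) \left(W + R{\left(-15 \right)}\right) = \left(-61 + \left(5 - 1\right)\right) \left(-85 - 15\right) = \left(-61 + 4\right) \left(-100\right) = \left(-57\right) \left(-100\right) = 5700$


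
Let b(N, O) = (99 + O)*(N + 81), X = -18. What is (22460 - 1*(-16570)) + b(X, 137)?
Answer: 53898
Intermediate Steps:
b(N, O) = (81 + N)*(99 + O) (b(N, O) = (99 + O)*(81 + N) = (81 + N)*(99 + O))
(22460 - 1*(-16570)) + b(X, 137) = (22460 - 1*(-16570)) + (8019 + 81*137 + 99*(-18) - 18*137) = (22460 + 16570) + (8019 + 11097 - 1782 - 2466) = 39030 + 14868 = 53898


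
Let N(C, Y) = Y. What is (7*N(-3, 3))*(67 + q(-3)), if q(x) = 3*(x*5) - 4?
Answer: 378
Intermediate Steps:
q(x) = -4 + 15*x (q(x) = 3*(5*x) - 4 = 15*x - 4 = -4 + 15*x)
(7*N(-3, 3))*(67 + q(-3)) = (7*3)*(67 + (-4 + 15*(-3))) = 21*(67 + (-4 - 45)) = 21*(67 - 49) = 21*18 = 378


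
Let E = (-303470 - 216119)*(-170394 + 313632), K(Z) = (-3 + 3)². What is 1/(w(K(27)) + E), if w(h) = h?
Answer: -1/74424889182 ≈ -1.3436e-11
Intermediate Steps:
K(Z) = 0 (K(Z) = 0² = 0)
E = -74424889182 (E = -519589*143238 = -74424889182)
1/(w(K(27)) + E) = 1/(0 - 74424889182) = 1/(-74424889182) = -1/74424889182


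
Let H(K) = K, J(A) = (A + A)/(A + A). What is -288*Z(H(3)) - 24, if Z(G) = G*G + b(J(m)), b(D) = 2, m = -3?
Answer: -3192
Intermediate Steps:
J(A) = 1 (J(A) = (2*A)/((2*A)) = (2*A)*(1/(2*A)) = 1)
Z(G) = 2 + G² (Z(G) = G*G + 2 = G² + 2 = 2 + G²)
-288*Z(H(3)) - 24 = -288*(2 + 3²) - 24 = -288*(2 + 9) - 24 = -288*11 - 24 = -3168 - 24 = -3192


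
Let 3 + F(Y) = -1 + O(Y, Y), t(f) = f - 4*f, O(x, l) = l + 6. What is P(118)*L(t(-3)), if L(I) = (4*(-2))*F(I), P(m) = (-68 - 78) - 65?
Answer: 18568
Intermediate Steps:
O(x, l) = 6 + l
P(m) = -211 (P(m) = -146 - 65 = -211)
t(f) = -3*f
F(Y) = 2 + Y (F(Y) = -3 + (-1 + (6 + Y)) = -3 + (5 + Y) = 2 + Y)
L(I) = -16 - 8*I (L(I) = (4*(-2))*(2 + I) = -8*(2 + I) = -16 - 8*I)
P(118)*L(t(-3)) = -211*(-16 - (-24)*(-3)) = -211*(-16 - 8*9) = -211*(-16 - 72) = -211*(-88) = 18568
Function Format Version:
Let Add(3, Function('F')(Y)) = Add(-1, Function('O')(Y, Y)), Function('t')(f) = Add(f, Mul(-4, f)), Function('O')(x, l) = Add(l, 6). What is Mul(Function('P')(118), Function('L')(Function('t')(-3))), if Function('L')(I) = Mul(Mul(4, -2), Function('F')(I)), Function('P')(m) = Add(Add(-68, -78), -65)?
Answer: 18568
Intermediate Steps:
Function('O')(x, l) = Add(6, l)
Function('P')(m) = -211 (Function('P')(m) = Add(-146, -65) = -211)
Function('t')(f) = Mul(-3, f)
Function('F')(Y) = Add(2, Y) (Function('F')(Y) = Add(-3, Add(-1, Add(6, Y))) = Add(-3, Add(5, Y)) = Add(2, Y))
Function('L')(I) = Add(-16, Mul(-8, I)) (Function('L')(I) = Mul(Mul(4, -2), Add(2, I)) = Mul(-8, Add(2, I)) = Add(-16, Mul(-8, I)))
Mul(Function('P')(118), Function('L')(Function('t')(-3))) = Mul(-211, Add(-16, Mul(-8, Mul(-3, -3)))) = Mul(-211, Add(-16, Mul(-8, 9))) = Mul(-211, Add(-16, -72)) = Mul(-211, -88) = 18568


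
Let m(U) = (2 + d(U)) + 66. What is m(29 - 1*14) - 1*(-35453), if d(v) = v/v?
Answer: 35522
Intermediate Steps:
d(v) = 1
m(U) = 69 (m(U) = (2 + 1) + 66 = 3 + 66 = 69)
m(29 - 1*14) - 1*(-35453) = 69 - 1*(-35453) = 69 + 35453 = 35522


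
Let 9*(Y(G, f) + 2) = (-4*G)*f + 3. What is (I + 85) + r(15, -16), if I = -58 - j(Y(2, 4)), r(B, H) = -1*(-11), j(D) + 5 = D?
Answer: 434/9 ≈ 48.222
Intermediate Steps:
Y(G, f) = -5/3 - 4*G*f/9 (Y(G, f) = -2 + ((-4*G)*f + 3)/9 = -2 + (-4*G*f + 3)/9 = -2 + (3 - 4*G*f)/9 = -2 + (1/3 - 4*G*f/9) = -5/3 - 4*G*f/9)
j(D) = -5 + D
r(B, H) = 11
I = -430/9 (I = -58 - (-5 + (-5/3 - 4/9*2*4)) = -58 - (-5 + (-5/3 - 32/9)) = -58 - (-5 - 47/9) = -58 - 1*(-92/9) = -58 + 92/9 = -430/9 ≈ -47.778)
(I + 85) + r(15, -16) = (-430/9 + 85) + 11 = 335/9 + 11 = 434/9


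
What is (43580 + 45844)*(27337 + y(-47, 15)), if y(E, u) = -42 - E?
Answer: 2445031008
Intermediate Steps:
(43580 + 45844)*(27337 + y(-47, 15)) = (43580 + 45844)*(27337 + (-42 - 1*(-47))) = 89424*(27337 + (-42 + 47)) = 89424*(27337 + 5) = 89424*27342 = 2445031008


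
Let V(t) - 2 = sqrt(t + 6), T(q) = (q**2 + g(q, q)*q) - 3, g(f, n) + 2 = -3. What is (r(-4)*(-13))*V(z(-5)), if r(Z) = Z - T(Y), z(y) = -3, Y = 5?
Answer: 26 + 13*sqrt(3) ≈ 48.517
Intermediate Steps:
g(f, n) = -5 (g(f, n) = -2 - 3 = -5)
T(q) = -3 + q**2 - 5*q (T(q) = (q**2 - 5*q) - 3 = -3 + q**2 - 5*q)
V(t) = 2 + sqrt(6 + t) (V(t) = 2 + sqrt(t + 6) = 2 + sqrt(6 + t))
r(Z) = 3 + Z (r(Z) = Z - (-3 + 5**2 - 5*5) = Z - (-3 + 25 - 25) = Z - 1*(-3) = Z + 3 = 3 + Z)
(r(-4)*(-13))*V(z(-5)) = ((3 - 4)*(-13))*(2 + sqrt(6 - 3)) = (-1*(-13))*(2 + sqrt(3)) = 13*(2 + sqrt(3)) = 26 + 13*sqrt(3)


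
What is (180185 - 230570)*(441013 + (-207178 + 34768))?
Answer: -13533562155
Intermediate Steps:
(180185 - 230570)*(441013 + (-207178 + 34768)) = -50385*(441013 - 172410) = -50385*268603 = -13533562155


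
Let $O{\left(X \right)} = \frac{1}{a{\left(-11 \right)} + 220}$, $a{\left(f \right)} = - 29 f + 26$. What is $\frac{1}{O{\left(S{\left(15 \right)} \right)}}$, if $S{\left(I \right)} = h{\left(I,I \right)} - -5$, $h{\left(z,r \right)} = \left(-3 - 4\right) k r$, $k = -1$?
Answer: $565$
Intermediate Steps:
$h{\left(z,r \right)} = 7 r$ ($h{\left(z,r \right)} = \left(-3 - 4\right) \left(-1\right) r = \left(-7\right) \left(-1\right) r = 7 r$)
$a{\left(f \right)} = 26 - 29 f$
$S{\left(I \right)} = 5 + 7 I$ ($S{\left(I \right)} = 7 I - -5 = 7 I + 5 = 5 + 7 I$)
$O{\left(X \right)} = \frac{1}{565}$ ($O{\left(X \right)} = \frac{1}{\left(26 - -319\right) + 220} = \frac{1}{\left(26 + 319\right) + 220} = \frac{1}{345 + 220} = \frac{1}{565}$)
$\frac{1}{O{\left(S{\left(15 \right)} \right)}} = \frac{1}{\frac{1}{565}} = 565$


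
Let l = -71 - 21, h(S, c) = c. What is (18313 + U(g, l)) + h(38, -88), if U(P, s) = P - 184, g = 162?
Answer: 18203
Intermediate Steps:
l = -92
U(P, s) = -184 + P
(18313 + U(g, l)) + h(38, -88) = (18313 + (-184 + 162)) - 88 = (18313 - 22) - 88 = 18291 - 88 = 18203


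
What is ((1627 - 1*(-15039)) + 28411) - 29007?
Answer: 16070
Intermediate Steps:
((1627 - 1*(-15039)) + 28411) - 29007 = ((1627 + 15039) + 28411) - 29007 = (16666 + 28411) - 29007 = 45077 - 29007 = 16070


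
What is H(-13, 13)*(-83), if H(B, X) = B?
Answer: 1079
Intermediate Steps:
H(-13, 13)*(-83) = -13*(-83) = 1079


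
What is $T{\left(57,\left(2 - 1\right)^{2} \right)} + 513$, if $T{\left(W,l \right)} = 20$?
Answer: $533$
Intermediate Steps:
$T{\left(57,\left(2 - 1\right)^{2} \right)} + 513 = 20 + 513 = 533$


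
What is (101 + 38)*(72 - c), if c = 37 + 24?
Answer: 1529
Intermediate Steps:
c = 61
(101 + 38)*(72 - c) = (101 + 38)*(72 - 1*61) = 139*(72 - 61) = 139*11 = 1529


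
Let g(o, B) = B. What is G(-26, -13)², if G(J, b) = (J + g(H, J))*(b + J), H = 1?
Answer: 4112784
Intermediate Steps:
G(J, b) = 2*J*(J + b) (G(J, b) = (J + J)*(b + J) = (2*J)*(J + b) = 2*J*(J + b))
G(-26, -13)² = (2*(-26)*(-26 - 13))² = (2*(-26)*(-39))² = 2028² = 4112784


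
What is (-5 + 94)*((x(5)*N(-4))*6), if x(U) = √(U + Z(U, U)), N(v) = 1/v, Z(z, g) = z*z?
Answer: -267*√30/2 ≈ -731.21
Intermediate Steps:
Z(z, g) = z²
N(v) = 1/v
x(U) = √(U + U²)
(-5 + 94)*((x(5)*N(-4))*6) = (-5 + 94)*((√(5*(1 + 5))/(-4))*6) = 89*((√(5*6)*(-¼))*6) = 89*((√30*(-¼))*6) = 89*(-√30/4*6) = 89*(-3*√30/2) = -267*√30/2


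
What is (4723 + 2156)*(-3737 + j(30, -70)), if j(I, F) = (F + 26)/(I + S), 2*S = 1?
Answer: -1568721555/61 ≈ -2.5717e+7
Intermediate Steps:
S = ½ (S = (½)*1 = ½ ≈ 0.50000)
j(I, F) = (26 + F)/(½ + I) (j(I, F) = (F + 26)/(I + ½) = (26 + F)/(½ + I))
(4723 + 2156)*(-3737 + j(30, -70)) = (4723 + 2156)*(-3737 + 2*(26 - 70)/(1 + 2*30)) = 6879*(-3737 + 2*(-44)/(1 + 60)) = 6879*(-3737 + 2*(-44)/61) = 6879*(-3737 + 2*(1/61)*(-44)) = 6879*(-3737 - 88/61) = 6879*(-228045/61) = -1568721555/61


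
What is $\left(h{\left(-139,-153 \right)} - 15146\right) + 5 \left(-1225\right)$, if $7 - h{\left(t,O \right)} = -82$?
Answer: $-21182$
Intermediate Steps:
$h{\left(t,O \right)} = 89$ ($h{\left(t,O \right)} = 7 - -82 = 7 + 82 = 89$)
$\left(h{\left(-139,-153 \right)} - 15146\right) + 5 \left(-1225\right) = \left(89 - 15146\right) + 5 \left(-1225\right) = -15057 - 6125 = -21182$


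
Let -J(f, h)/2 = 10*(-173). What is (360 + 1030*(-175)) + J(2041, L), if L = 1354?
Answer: -176430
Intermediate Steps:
J(f, h) = 3460 (J(f, h) = -20*(-173) = -2*(-1730) = 3460)
(360 + 1030*(-175)) + J(2041, L) = (360 + 1030*(-175)) + 3460 = (360 - 180250) + 3460 = -179890 + 3460 = -176430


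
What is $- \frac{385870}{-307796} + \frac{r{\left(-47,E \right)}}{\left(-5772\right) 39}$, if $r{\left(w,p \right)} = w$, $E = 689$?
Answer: $\frac{21719222593}{17321835492} \approx 1.2539$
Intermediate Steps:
$- \frac{385870}{-307796} + \frac{r{\left(-47,E \right)}}{\left(-5772\right) 39} = - \frac{385870}{-307796} - \frac{47}{\left(-5772\right) 39} = \left(-385870\right) \left(- \frac{1}{307796}\right) - \frac{47}{-225108} = \frac{192935}{153898} - - \frac{47}{225108} = \frac{192935}{153898} + \frac{47}{225108} = \frac{21719222593}{17321835492}$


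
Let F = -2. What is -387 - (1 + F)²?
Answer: -388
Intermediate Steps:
-387 - (1 + F)² = -387 - (1 - 2)² = -387 - 1*(-1)² = -387 - 1*1 = -387 - 1 = -388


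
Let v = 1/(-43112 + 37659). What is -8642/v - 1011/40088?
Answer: 1889140023677/40088 ≈ 4.7125e+7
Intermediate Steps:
v = -1/5453 (v = 1/(-5453) = -1/5453 ≈ -0.00018339)
-8642/v - 1011/40088 = -8642/(-1/5453) - 1011/40088 = -8642*(-5453) - 1011*1/40088 = 47124826 - 1011/40088 = 1889140023677/40088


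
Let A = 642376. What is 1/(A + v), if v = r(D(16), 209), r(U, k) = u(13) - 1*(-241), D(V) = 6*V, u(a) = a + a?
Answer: 1/642643 ≈ 1.5561e-6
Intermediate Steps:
u(a) = 2*a
r(U, k) = 267 (r(U, k) = 2*13 - 1*(-241) = 26 + 241 = 267)
v = 267
1/(A + v) = 1/(642376 + 267) = 1/642643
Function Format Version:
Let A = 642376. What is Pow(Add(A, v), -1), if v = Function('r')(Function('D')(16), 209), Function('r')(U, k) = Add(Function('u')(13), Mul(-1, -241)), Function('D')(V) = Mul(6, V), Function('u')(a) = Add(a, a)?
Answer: Rational(1, 642643) ≈ 1.5561e-6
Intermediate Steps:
Function('u')(a) = Mul(2, a)
Function('r')(U, k) = 267 (Function('r')(U, k) = Add(Mul(2, 13), Mul(-1, -241)) = Add(26, 241) = 267)
v = 267
Pow(Add(A, v), -1) = Pow(Add(642376, 267), -1) = Pow(642643, -1) = Rational(1, 642643)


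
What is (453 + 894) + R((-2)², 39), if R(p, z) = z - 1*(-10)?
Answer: 1396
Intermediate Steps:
R(p, z) = 10 + z (R(p, z) = z + 10 = 10 + z)
(453 + 894) + R((-2)², 39) = (453 + 894) + (10 + 39) = 1347 + 49 = 1396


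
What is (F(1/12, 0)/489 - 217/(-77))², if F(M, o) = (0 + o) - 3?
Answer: 25421764/3214849 ≈ 7.9076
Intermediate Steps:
F(M, o) = -3 + o (F(M, o) = o - 3 = -3 + o)
(F(1/12, 0)/489 - 217/(-77))² = ((-3 + 0)/489 - 217/(-77))² = (-3*1/489 - 217*(-1/77))² = (-1/163 + 31/11)² = (5042/1793)² = 25421764/3214849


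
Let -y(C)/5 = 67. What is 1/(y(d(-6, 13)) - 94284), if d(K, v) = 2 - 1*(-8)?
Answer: -1/94619 ≈ -1.0569e-5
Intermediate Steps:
d(K, v) = 10 (d(K, v) = 2 + 8 = 10)
y(C) = -335 (y(C) = -5*67 = -335)
1/(y(d(-6, 13)) - 94284) = 1/(-335 - 94284) = 1/(-94619) = -1/94619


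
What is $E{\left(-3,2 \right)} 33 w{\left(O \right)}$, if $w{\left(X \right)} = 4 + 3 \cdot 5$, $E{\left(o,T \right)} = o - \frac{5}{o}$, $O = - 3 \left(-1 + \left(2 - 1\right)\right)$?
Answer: $-836$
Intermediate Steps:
$O = 0$ ($O = - 3 \left(-1 + \left(2 - 1\right)\right) = - 3 \left(-1 + 1\right) = \left(-3\right) 0 = 0$)
$w{\left(X \right)} = 19$ ($w{\left(X \right)} = 4 + 15 = 19$)
$E{\left(-3,2 \right)} 33 w{\left(O \right)} = \left(-3 - \frac{5}{-3}\right) 33 \cdot 19 = \left(-3 - - \frac{5}{3}\right) 33 \cdot 19 = \left(-3 + \frac{5}{3}\right) 33 \cdot 19 = \left(- \frac{4}{3}\right) 33 \cdot 19 = \left(-44\right) 19 = -836$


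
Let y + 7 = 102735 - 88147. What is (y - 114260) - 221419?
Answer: -321098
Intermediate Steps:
y = 14581 (y = -7 + (102735 - 88147) = -7 + 14588 = 14581)
(y - 114260) - 221419 = (14581 - 114260) - 221419 = -99679 - 221419 = -321098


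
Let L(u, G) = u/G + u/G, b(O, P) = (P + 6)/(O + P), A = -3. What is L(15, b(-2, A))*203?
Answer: -10150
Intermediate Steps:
b(O, P) = (6 + P)/(O + P)
L(u, G) = 2*u/G
L(15, b(-2, A))*203 = (2*15/((6 - 3)/(-2 - 3)))*203 = (2*15/(3/(-5)))*203 = (2*15/(-1/5*3))*203 = (2*15/(-3/5))*203 = (2*15*(-5/3))*203 = -50*203 = -10150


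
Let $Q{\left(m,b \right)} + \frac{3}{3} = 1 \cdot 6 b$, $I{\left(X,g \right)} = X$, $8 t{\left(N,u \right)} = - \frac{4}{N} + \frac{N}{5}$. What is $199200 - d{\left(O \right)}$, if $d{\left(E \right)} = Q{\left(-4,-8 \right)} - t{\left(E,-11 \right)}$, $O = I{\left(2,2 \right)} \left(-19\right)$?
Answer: $\frac{18928566}{95} \approx 1.9925 \cdot 10^{5}$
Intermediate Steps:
$t{\left(N,u \right)} = - \frac{1}{2 N} + \frac{N}{40}$ ($t{\left(N,u \right)} = \frac{- \frac{4}{N} + \frac{N}{5}}{8} = - \frac{1}{2 N} + \frac{N}{40}$)
$O = -38$ ($O = 2 \left(-19\right) = -38$)
$Q{\left(m,b \right)} = -1 + 6 b$ ($Q{\left(m,b \right)} = -1 + 1 \cdot 6 b = -1 + 6 b$)
$d{\left(E \right)} = -49 - \frac{-20 + E^{2}}{40 E}$ ($d{\left(E \right)} = \left(-1 + 6 \left(-8\right)\right) - \frac{-20 + E^{2}}{40 E} = \left(-1 - 48\right) - \frac{-20 + E^{2}}{40 E} = -49 - \frac{-20 + E^{2}}{40 E}$)
$199200 - d{\left(O \right)} = 199200 - \left(-49 + \frac{1}{2 \left(-38\right)} - - \frac{19}{20}\right) = 199200 - \left(-49 + \frac{1}{2} \left(- \frac{1}{38}\right) + \frac{19}{20}\right) = 199200 - \left(-49 - \frac{1}{76} + \frac{19}{20}\right) = 199200 - - \frac{4566}{95} = 199200 + \frac{4566}{95} = \frac{18928566}{95}$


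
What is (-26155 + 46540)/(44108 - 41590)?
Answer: 20385/2518 ≈ 8.0957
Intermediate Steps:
(-26155 + 46540)/(44108 - 41590) = 20385/2518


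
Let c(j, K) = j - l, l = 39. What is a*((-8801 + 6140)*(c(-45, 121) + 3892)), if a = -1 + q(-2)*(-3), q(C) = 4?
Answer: 131730144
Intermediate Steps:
c(j, K) = -39 + j (c(j, K) = j - 1*39 = j - 39 = -39 + j)
a = -13 (a = -1 + 4*(-3) = -1 - 12 = -13)
a*((-8801 + 6140)*(c(-45, 121) + 3892)) = -13*(-8801 + 6140)*((-39 - 45) + 3892) = -(-34593)*(-84 + 3892) = -(-34593)*3808 = -13*(-10133088) = 131730144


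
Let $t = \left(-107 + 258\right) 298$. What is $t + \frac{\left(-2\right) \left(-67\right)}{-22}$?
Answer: $\frac{494911}{11} \approx 44992.0$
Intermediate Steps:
$t = 44998$ ($t = 151 \cdot 298 = 44998$)
$t + \frac{\left(-2\right) \left(-67\right)}{-22} = 44998 + \frac{\left(-2\right) \left(-67\right)}{-22} = 44998 + 134 \left(- \frac{1}{22}\right) = 44998 - \frac{67}{11} = \frac{494911}{11}$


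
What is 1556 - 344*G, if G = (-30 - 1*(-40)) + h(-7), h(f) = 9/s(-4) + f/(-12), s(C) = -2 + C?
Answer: -4706/3 ≈ -1568.7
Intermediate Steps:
h(f) = -3/2 - f/12 (h(f) = 9/(-2 - 4) + f/(-12) = 9/(-6) + f*(-1/12) = 9*(-⅙) - f/12 = -3/2 - f/12)
G = 109/12 (G = (-30 - 1*(-40)) + (-3/2 - 1/12*(-7)) = (-30 + 40) + (-3/2 + 7/12) = 10 - 11/12 = 109/12 ≈ 9.0833)
1556 - 344*G = 1556 - 344*109/12 = 1556 - 9374/3 = -4706/3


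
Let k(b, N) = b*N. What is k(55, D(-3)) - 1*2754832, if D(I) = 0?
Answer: -2754832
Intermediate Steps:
k(b, N) = N*b
k(55, D(-3)) - 1*2754832 = 0*55 - 1*2754832 = 0 - 2754832 = -2754832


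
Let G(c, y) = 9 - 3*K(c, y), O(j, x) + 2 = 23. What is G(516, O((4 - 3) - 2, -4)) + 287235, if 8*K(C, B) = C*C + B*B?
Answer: 1497861/8 ≈ 1.8723e+5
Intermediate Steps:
O(j, x) = 21 (O(j, x) = -2 + 23 = 21)
K(C, B) = B²/8 + C²/8 (K(C, B) = (C*C + B*B)/8 = (C² + B²)/8 = (B² + C²)/8 = B²/8 + C²/8)
G(c, y) = 9 - 3*c²/8 - 3*y²/8 (G(c, y) = 9 - 3*(y²/8 + c²/8) = 9 - 3*(c²/8 + y²/8) = 9 + (-3*c²/8 - 3*y²/8) = 9 - 3*c²/8 - 3*y²/8)
G(516, O((4 - 3) - 2, -4)) + 287235 = (9 - 3/8*516² - 3/8*21²) + 287235 = (9 - 3/8*266256 - 3/8*441) + 287235 = (9 - 99846 - 1323/8) + 287235 = -800019/8 + 287235 = 1497861/8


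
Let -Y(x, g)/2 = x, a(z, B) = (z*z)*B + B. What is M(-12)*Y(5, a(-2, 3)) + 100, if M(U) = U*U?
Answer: -1340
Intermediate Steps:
M(U) = U**2
a(z, B) = B + B*z**2 (a(z, B) = z**2*B + B = B*z**2 + B = B + B*z**2)
Y(x, g) = -2*x
M(-12)*Y(5, a(-2, 3)) + 100 = (-12)**2*(-2*5) + 100 = 144*(-10) + 100 = -1440 + 100 = -1340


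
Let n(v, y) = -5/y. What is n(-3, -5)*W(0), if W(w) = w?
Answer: 0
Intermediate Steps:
n(-3, -5)*W(0) = -5/(-5)*0 = -5*(-⅕)*0 = 1*0 = 0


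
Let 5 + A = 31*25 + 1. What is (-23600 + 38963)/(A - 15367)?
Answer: -15363/14596 ≈ -1.0525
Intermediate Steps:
A = 771 (A = -5 + (31*25 + 1) = -5 + (775 + 1) = -5 + 776 = 771)
(-23600 + 38963)/(A - 15367) = (-23600 + 38963)/(771 - 15367) = 15363/(-14596) = 15363*(-1/14596) = -15363/14596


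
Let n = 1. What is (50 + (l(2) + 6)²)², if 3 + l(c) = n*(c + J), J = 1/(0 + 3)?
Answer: 498436/81 ≈ 6153.5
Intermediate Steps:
J = ⅓ (J = 1/3 = ⅓ ≈ 0.33333)
l(c) = -8/3 + c (l(c) = -3 + 1*(c + ⅓) = -3 + 1*(⅓ + c) = -3 + (⅓ + c) = -8/3 + c)
(50 + (l(2) + 6)²)² = (50 + ((-8/3 + 2) + 6)²)² = (50 + (-⅔ + 6)²)² = (50 + (16/3)²)² = (50 + 256/9)² = (706/9)² = 498436/81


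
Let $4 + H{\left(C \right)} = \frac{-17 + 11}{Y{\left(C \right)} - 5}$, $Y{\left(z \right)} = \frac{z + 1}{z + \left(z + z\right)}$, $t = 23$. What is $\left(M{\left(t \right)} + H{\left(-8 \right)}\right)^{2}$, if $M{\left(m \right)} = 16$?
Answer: $\frac{2250000}{12769} \approx 176.21$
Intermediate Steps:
$Y{\left(z \right)} = \frac{1 + z}{3 z}$ ($Y{\left(z \right)} = \frac{1 + z}{z + 2 z} = \frac{1 + z}{3 z}$)
$H{\left(C \right)} = -4 - \frac{6}{-5 + \frac{1 + C}{3 C}}$ ($H{\left(C \right)} = -4 + \frac{-17 + 11}{\frac{1 + C}{3 C} - 5} = -4 - \frac{6}{-5 + \frac{1 + C}{3 C}}$)
$\left(M{\left(t \right)} + H{\left(-8 \right)}\right)^{2} = \left(16 + \frac{2 \left(2 - -152\right)}{-1 + 14 \left(-8\right)}\right)^{2} = \left(16 + \frac{2 \left(2 + 152\right)}{-1 - 112}\right)^{2} = \left(16 + 2 \frac{1}{-113} \cdot 154\right)^{2} = \left(16 + 2 \left(- \frac{1}{113}\right) 154\right)^{2} = \left(16 - \frac{308}{113}\right)^{2} = \left(\frac{1500}{113}\right)^{2} = \frac{2250000}{12769}$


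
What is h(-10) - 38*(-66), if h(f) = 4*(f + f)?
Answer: 2428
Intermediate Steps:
h(f) = 8*f (h(f) = 4*(2*f) = 8*f)
h(-10) - 38*(-66) = 8*(-10) - 38*(-66) = -80 + 2508 = 2428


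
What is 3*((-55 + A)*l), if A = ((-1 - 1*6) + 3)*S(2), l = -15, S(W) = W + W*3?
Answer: 3915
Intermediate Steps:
S(W) = 4*W (S(W) = W + 3*W = 4*W)
A = -32 (A = ((-1 - 1*6) + 3)*(4*2) = ((-1 - 6) + 3)*8 = (-7 + 3)*8 = -4*8 = -32)
3*((-55 + A)*l) = 3*((-55 - 32)*(-15)) = 3*(-87*(-15)) = 3*1305 = 3915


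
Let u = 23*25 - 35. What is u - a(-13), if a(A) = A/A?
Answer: 539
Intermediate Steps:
a(A) = 1
u = 540 (u = 575 - 35 = 540)
u - a(-13) = 540 - 1*1 = 540 - 1 = 539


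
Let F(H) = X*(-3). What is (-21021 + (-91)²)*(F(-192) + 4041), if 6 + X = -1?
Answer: -51749880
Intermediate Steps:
X = -7 (X = -6 - 1 = -7)
F(H) = 21 (F(H) = -7*(-3) = 21)
(-21021 + (-91)²)*(F(-192) + 4041) = (-21021 + (-91)²)*(21 + 4041) = (-21021 + 8281)*4062 = -12740*4062 = -51749880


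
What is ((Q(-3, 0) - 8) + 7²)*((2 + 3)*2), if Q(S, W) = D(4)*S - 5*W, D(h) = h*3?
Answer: 50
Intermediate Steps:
D(h) = 3*h
Q(S, W) = -5*W + 12*S (Q(S, W) = (3*4)*S - 5*W = 12*S - 5*W = -5*W + 12*S)
((Q(-3, 0) - 8) + 7²)*((2 + 3)*2) = (((-5*0 + 12*(-3)) - 8) + 7²)*((2 + 3)*2) = (((0 - 36) - 8) + 49)*(5*2) = ((-36 - 8) + 49)*10 = (-44 + 49)*10 = 5*10 = 50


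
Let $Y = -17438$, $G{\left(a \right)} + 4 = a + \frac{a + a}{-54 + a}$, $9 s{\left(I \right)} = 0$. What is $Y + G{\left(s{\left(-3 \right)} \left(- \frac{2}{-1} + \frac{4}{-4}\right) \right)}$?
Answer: $-17442$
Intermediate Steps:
$s{\left(I \right)} = 0$ ($s{\left(I \right)} = \frac{1}{9} \cdot 0 = 0$)
$G{\left(a \right)} = -4 + a + \frac{2 a}{-54 + a}$ ($G{\left(a \right)} = -4 + \left(a + \frac{a + a}{-54 + a}\right) = -4 + \left(a + \frac{2 a}{-54 + a}\right) = -4 + a + \frac{2 a}{-54 + a}$)
$Y + G{\left(s{\left(-3 \right)} \left(- \frac{2}{-1} + \frac{4}{-4}\right) \right)} = -17438 + \frac{216 + \left(0 \left(- \frac{2}{-1} + \frac{4}{-4}\right)\right)^{2} - 56 \cdot 0 \left(- \frac{2}{-1} + \frac{4}{-4}\right)}{-54 + 0 \left(- \frac{2}{-1} + \frac{4}{-4}\right)} = -17438 + \frac{216 + \left(0 \left(\left(-2\right) \left(-1\right) + 4 \left(- \frac{1}{4}\right)\right)\right)^{2} - 56 \cdot 0 \left(\left(-2\right) \left(-1\right) + 4 \left(- \frac{1}{4}\right)\right)}{-54 + 0 \left(\left(-2\right) \left(-1\right) + 4 \left(- \frac{1}{4}\right)\right)} = -17438 + \frac{216 + \left(0 \left(2 - 1\right)\right)^{2} - 56 \cdot 0 \left(2 - 1\right)}{-54 + 0 \left(2 - 1\right)} = -17438 + \frac{216 + \left(0 \cdot 1\right)^{2} - 56 \cdot 0 \cdot 1}{-54 + 0 \cdot 1} = -17438 + \frac{216 + 0^{2} - 0}{-54 + 0} = -17438 + \frac{216 + 0 + 0}{-54} = -17438 - 4 = -17442$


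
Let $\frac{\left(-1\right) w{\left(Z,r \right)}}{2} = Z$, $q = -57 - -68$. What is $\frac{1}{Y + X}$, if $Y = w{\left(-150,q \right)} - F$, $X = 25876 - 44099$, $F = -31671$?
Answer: $\frac{1}{13748} \approx 7.2738 \cdot 10^{-5}$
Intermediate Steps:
$q = 11$ ($q = -57 + 68 = 11$)
$w{\left(Z,r \right)} = - 2 Z$
$X = -18223$
$Y = 31971$ ($Y = \left(-2\right) \left(-150\right) - -31671 = 300 + 31671 = 31971$)
$\frac{1}{Y + X} = \frac{1}{31971 - 18223} = \frac{1}{13748}$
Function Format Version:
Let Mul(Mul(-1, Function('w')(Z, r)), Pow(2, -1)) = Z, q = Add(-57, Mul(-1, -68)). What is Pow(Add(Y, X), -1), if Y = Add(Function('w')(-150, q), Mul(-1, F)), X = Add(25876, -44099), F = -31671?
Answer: Rational(1, 13748) ≈ 7.2738e-5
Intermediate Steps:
q = 11 (q = Add(-57, 68) = 11)
Function('w')(Z, r) = Mul(-2, Z)
X = -18223
Y = 31971 (Y = Add(Mul(-2, -150), Mul(-1, -31671)) = Add(300, 31671) = 31971)
Pow(Add(Y, X), -1) = Pow(Add(31971, -18223), -1) = Pow(13748, -1) = Rational(1, 13748)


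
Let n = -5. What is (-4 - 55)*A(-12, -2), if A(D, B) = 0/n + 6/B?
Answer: 177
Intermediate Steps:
A(D, B) = 6/B (A(D, B) = 0/(-5) + 6/B = 0*(-⅕) + 6/B = 0 + 6/B = 6/B)
(-4 - 55)*A(-12, -2) = (-4 - 55)*(6/(-2)) = -354*(-1)/2 = -59*(-3) = 177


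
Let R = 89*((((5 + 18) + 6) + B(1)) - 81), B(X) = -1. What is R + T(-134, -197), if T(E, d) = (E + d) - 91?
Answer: -5139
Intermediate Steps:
R = -4717 (R = 89*((((5 + 18) + 6) - 1) - 81) = 89*(((23 + 6) - 1) - 81) = 89*((29 - 1) - 81) = 89*(28 - 81) = 89*(-53) = -4717)
T(E, d) = -91 + E + d
R + T(-134, -197) = -4717 + (-91 - 134 - 197) = -4717 - 422 = -5139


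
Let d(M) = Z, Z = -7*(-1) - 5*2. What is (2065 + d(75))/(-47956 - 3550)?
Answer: -1031/25753 ≈ -0.040034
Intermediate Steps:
Z = -3 (Z = 7 - 10 = -3)
d(M) = -3
(2065 + d(75))/(-47956 - 3550) = (2065 - 3)/(-47956 - 3550) = 2062/(-51506) = 2062*(-1/51506) = -1031/25753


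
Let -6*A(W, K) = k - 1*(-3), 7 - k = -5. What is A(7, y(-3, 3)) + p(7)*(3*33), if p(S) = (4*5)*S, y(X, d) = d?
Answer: 27715/2 ≈ 13858.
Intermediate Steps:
k = 12 (k = 7 - 1*(-5) = 7 + 5 = 12)
A(W, K) = -5/2 (A(W, K) = -(12 - 1*(-3))/6 = -(12 + 3)/6 = -1/6*15 = -5/2)
p(S) = 20*S
A(7, y(-3, 3)) + p(7)*(3*33) = -5/2 + (20*7)*(3*33) = -5/2 + 140*99 = -5/2 + 13860 = 27715/2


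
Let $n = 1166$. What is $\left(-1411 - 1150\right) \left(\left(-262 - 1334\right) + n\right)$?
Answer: $1101230$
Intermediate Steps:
$\left(-1411 - 1150\right) \left(\left(-262 - 1334\right) + n\right) = \left(-1411 - 1150\right) \left(\left(-262 - 1334\right) + 1166\right) = - 2561 \left(-1596 + 1166\right) = \left(-2561\right) \left(-430\right) = 1101230$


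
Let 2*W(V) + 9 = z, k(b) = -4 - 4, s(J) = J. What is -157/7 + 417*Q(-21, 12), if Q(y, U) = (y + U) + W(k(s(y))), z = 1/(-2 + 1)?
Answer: -41023/7 ≈ -5860.4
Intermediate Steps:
z = -1 (z = 1/(-1) = -1)
k(b) = -8
W(V) = -5 (W(V) = -9/2 + (½)*(-1) = -9/2 - ½ = -5)
Q(y, U) = -5 + U + y (Q(y, U) = (y + U) - 5 = (U + y) - 5 = -5 + U + y)
-157/7 + 417*Q(-21, 12) = -157/7 + 417*(-5 + 12 - 21) = -157*⅐ + 417*(-14) = -157/7 - 5838 = -41023/7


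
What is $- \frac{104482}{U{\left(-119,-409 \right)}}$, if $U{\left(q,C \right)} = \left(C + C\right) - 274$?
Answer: $\frac{7463}{78} \approx 95.679$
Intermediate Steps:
$U{\left(q,C \right)} = -274 + 2 C$ ($U{\left(q,C \right)} = 2 C - 274 = -274 + 2 C$)
$- \frac{104482}{U{\left(-119,-409 \right)}} = - \frac{104482}{-274 + 2 \left(-409\right)} = - \frac{104482}{-274 - 818} = - \frac{104482}{-1092} = \left(-104482\right) \left(- \frac{1}{1092}\right) = \frac{7463}{78}$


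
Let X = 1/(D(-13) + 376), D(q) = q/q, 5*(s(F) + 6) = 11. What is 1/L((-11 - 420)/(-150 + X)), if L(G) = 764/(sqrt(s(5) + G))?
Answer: I*sqrt(18519514755)/108008590 ≈ 0.00126*I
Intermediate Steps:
s(F) = -19/5 (s(F) = -6 + (1/5)*11 = -6 + 11/5 = -19/5)
D(q) = 1
X = 1/377 (X = 1/(1 + 376) = 1/377 ≈ 0.0026525)
L(G) = 764/sqrt(-19/5 + G) (L(G) = 764/(sqrt(-19/5 + G)) = 764/sqrt(-19/5 + G))
1/L((-11 - 420)/(-150 + X)) = 1/(764*sqrt(5)/sqrt(-19 + 5*((-11 - 420)/(-150 + 1/377)))) = 1/(764*sqrt(5)/sqrt(-19 + 5*(-431/(-56549/377)))) = 1/(764*sqrt(5)/sqrt(-19 + 5*(-431*(-377/56549)))) = 1/(764*sqrt(5)/sqrt(-19 + 5*(162487/56549))) = 1/(764*sqrt(5)/sqrt(-19 + 812435/56549)) = 1/(764*sqrt(5)/sqrt(-261996/56549)) = 1/(764*sqrt(5)*(-I*sqrt(3703902951)/130998)) = 1/(-382*I*sqrt(18519514755)/65499) = I*sqrt(18519514755)/108008590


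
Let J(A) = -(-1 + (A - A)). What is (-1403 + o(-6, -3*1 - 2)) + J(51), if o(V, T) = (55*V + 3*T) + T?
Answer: -1752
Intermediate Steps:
J(A) = 1 (J(A) = -(-1 + 0) = -1*(-1) = 1)
o(V, T) = 4*T + 55*V (o(V, T) = (3*T + 55*V) + T = 4*T + 55*V)
(-1403 + o(-6, -3*1 - 2)) + J(51) = (-1403 + (4*(-3*1 - 2) + 55*(-6))) + 1 = (-1403 + (4*(-3 - 2) - 330)) + 1 = (-1403 + (4*(-5) - 330)) + 1 = (-1403 + (-20 - 330)) + 1 = (-1403 - 350) + 1 = -1753 + 1 = -1752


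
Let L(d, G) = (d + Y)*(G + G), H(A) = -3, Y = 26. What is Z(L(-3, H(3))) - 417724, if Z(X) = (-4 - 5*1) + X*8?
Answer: -418837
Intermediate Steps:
L(d, G) = 2*G*(26 + d) (L(d, G) = (d + 26)*(G + G) = (26 + d)*(2*G) = 2*G*(26 + d))
Z(X) = -9 + 8*X (Z(X) = (-4 - 5) + 8*X = -9 + 8*X)
Z(L(-3, H(3))) - 417724 = (-9 + 8*(2*(-3)*(26 - 3))) - 417724 = (-9 + 8*(2*(-3)*23)) - 417724 = (-9 + 8*(-138)) - 417724 = (-9 - 1104) - 417724 = -1113 - 417724 = -418837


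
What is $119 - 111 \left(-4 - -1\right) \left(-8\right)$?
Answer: $-2545$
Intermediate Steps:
$119 - 111 \left(-4 - -1\right) \left(-8\right) = 119 - 111 \left(-4 + 1\right) \left(-8\right) = 119 - 111 \left(\left(-3\right) \left(-8\right)\right) = 119 - 2664 = -2545$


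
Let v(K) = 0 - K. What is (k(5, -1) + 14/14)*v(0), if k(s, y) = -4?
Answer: 0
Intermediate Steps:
v(K) = -K
(k(5, -1) + 14/14)*v(0) = (-4 + 14/14)*(-1*0) = (-4 + 14*(1/14))*0 = (-4 + 1)*0 = -3*0 = 0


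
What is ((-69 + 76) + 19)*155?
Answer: 4030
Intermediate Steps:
((-69 + 76) + 19)*155 = (7 + 19)*155 = 26*155 = 4030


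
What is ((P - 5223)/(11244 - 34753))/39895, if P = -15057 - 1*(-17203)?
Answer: 3077/937891555 ≈ 3.2808e-6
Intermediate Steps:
P = 2146 (P = -15057 + 17203 = 2146)
((P - 5223)/(11244 - 34753))/39895 = ((2146 - 5223)/(11244 - 34753))/39895 = -3077/(-23509)*(1/39895) = -3077*(-1/23509)*(1/39895) = (3077/23509)*(1/39895) = 3077/937891555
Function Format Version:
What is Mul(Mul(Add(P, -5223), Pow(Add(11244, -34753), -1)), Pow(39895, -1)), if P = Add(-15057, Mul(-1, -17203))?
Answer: Rational(3077, 937891555) ≈ 3.2808e-6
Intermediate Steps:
P = 2146 (P = Add(-15057, 17203) = 2146)
Mul(Mul(Add(P, -5223), Pow(Add(11244, -34753), -1)), Pow(39895, -1)) = Mul(Mul(Add(2146, -5223), Pow(Add(11244, -34753), -1)), Pow(39895, -1)) = Mul(Mul(-3077, Pow(-23509, -1)), Rational(1, 39895)) = Mul(Mul(-3077, Rational(-1, 23509)), Rational(1, 39895)) = Mul(Rational(3077, 23509), Rational(1, 39895)) = Rational(3077, 937891555)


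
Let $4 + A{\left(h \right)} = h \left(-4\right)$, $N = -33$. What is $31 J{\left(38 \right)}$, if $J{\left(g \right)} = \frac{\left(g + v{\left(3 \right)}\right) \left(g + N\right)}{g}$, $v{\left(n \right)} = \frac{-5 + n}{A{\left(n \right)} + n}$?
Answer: $\frac{38440}{247} \approx 155.63$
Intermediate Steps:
$A{\left(h \right)} = -4 - 4 h$ ($A{\left(h \right)} = -4 + h \left(-4\right) = -4 - 4 h$)
$v{\left(n \right)} = \frac{-5 + n}{-4 - 3 n}$ ($v{\left(n \right)} = \frac{-5 + n}{\left(-4 - 4 n\right) + n} = \frac{-5 + n}{-4 - 3 n}$)
$J{\left(g \right)} = \frac{\left(-33 + g\right) \left(\frac{2}{13} + g\right)}{g}$ ($J{\left(g \right)} = \frac{\left(g + \frac{5 - 3}{4 + 3 \cdot 3}\right) \left(g - 33\right)}{g} = \frac{\left(g + \frac{5 - 3}{4 + 9}\right) \left(-33 + g\right)}{g} = \frac{\left(g + \frac{1}{13} \cdot 2\right) \left(-33 + g\right)}{g} = \frac{\left(g + \frac{2}{13}\right) \left(-33 + g\right)}{g} = \frac{\left(\frac{2}{13} + g\right) \left(-33 + g\right)}{g} = \frac{\left(-33 + g\right) \left(\frac{2}{13} + g\right)}{g}$)
$31 J{\left(38 \right)} = 31 \left(- \frac{427}{13} + 38 - \frac{66}{13 \cdot 38}\right) = 31 \left(- \frac{427}{13} + 38 - \frac{33}{247}\right) = 31 \cdot \frac{1240}{247} = \frac{38440}{247}$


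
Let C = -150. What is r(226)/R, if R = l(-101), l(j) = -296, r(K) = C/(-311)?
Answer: -75/46028 ≈ -0.0016294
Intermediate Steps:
r(K) = 150/311 (r(K) = -150/(-311) = -150*(-1/311) = 150/311)
R = -296
r(226)/R = (150/311)/(-296) = (150/311)*(-1/296) = -75/46028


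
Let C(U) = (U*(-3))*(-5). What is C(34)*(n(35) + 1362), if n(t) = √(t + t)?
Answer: 694620 + 510*√70 ≈ 6.9889e+5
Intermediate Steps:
n(t) = √2*√t (n(t) = √(2*t) = √2*√t)
C(U) = 15*U (C(U) = -3*U*(-5) = 15*U)
C(34)*(n(35) + 1362) = (15*34)*(√2*√35 + 1362) = 510*(√70 + 1362) = 510*(1362 + √70) = 694620 + 510*√70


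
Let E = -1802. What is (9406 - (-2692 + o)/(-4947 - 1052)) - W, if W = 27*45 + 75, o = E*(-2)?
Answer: 48688796/5999 ≈ 8116.1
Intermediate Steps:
o = 3604 (o = -1802*(-2) = 3604)
W = 1290 (W = 1215 + 75 = 1290)
(9406 - (-2692 + o)/(-4947 - 1052)) - W = (9406 - (-2692 + 3604)/(-4947 - 1052)) - 1*1290 = (9406 - 912/(-5999)) - 1290 = (9406 - 912*(-1)/5999) - 1290 = (9406 - 1*(-912/5999)) - 1290 = (9406 + 912/5999) - 1290 = 56427506/5999 - 1290 = 48688796/5999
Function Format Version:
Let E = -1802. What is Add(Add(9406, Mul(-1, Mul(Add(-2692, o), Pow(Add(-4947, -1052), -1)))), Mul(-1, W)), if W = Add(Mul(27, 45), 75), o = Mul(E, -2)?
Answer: Rational(48688796, 5999) ≈ 8116.1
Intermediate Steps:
o = 3604 (o = Mul(-1802, -2) = 3604)
W = 1290 (W = Add(1215, 75) = 1290)
Add(Add(9406, Mul(-1, Mul(Add(-2692, o), Pow(Add(-4947, -1052), -1)))), Mul(-1, W)) = Add(Add(9406, Mul(-1, Mul(Add(-2692, 3604), Pow(Add(-4947, -1052), -1)))), Mul(-1, 1290)) = Add(Add(9406, Mul(-1, Mul(912, Pow(-5999, -1)))), -1290) = Add(Add(9406, Mul(-1, Mul(912, Rational(-1, 5999)))), -1290) = Add(Add(9406, Mul(-1, Rational(-912, 5999))), -1290) = Add(Add(9406, Rational(912, 5999)), -1290) = Add(Rational(56427506, 5999), -1290) = Rational(48688796, 5999)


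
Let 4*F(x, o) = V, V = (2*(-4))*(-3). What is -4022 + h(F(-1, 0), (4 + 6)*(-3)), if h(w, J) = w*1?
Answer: -4016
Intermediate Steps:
V = 24 (V = -8*(-3) = 24)
F(x, o) = 6 (F(x, o) = (¼)*24 = 6)
h(w, J) = w
-4022 + h(F(-1, 0), (4 + 6)*(-3)) = -4022 + 6 = -4016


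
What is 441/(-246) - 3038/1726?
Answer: -251419/70766 ≈ -3.5528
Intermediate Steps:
441/(-246) - 3038/1726 = 441*(-1/246) - 3038*1/1726 = -147/82 - 1519/863 = -251419/70766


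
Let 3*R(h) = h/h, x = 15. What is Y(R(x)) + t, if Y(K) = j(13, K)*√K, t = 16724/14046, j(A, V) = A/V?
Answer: 8362/7023 + 13*√3 ≈ 23.707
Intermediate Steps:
R(h) = ⅓ (R(h) = (h/h)/3 = (⅓)*1 = ⅓)
t = 8362/7023 (t = 16724*(1/14046) = 8362/7023 ≈ 1.1907)
Y(K) = 13/√K (Y(K) = (13/K)*√K = 13/√K)
Y(R(x)) + t = 13/3^(-½) + 8362/7023 = 13*√3 + 8362/7023 = 8362/7023 + 13*√3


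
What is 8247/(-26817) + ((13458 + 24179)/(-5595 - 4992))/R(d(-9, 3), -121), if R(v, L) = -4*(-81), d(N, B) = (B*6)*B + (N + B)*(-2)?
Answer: -9766023955/30662450532 ≈ -0.31850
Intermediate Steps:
d(N, B) = -2*B - 2*N + 6*B² (d(N, B) = (6*B)*B + (B + N)*(-2) = 6*B² + (-2*B - 2*N) = -2*B - 2*N + 6*B²)
R(v, L) = 324
8247/(-26817) + ((13458 + 24179)/(-5595 - 4992))/R(d(-9, 3), -121) = 8247/(-26817) + ((13458 + 24179)/(-5595 - 4992))/324 = 8247*(-1/26817) + (37637/(-10587))*(1/324) = -2749/8939 + (37637*(-1/10587))*(1/324) = -2749/8939 - 37637/10587*1/324 = -2749/8939 - 37637/3430188 = -9766023955/30662450532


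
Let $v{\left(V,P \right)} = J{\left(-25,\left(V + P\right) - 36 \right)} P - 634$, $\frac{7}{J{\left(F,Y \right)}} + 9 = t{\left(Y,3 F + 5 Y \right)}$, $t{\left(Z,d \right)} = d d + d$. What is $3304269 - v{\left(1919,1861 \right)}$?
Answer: $\frac{1148964932089856}{347654661} \approx 3.3049 \cdot 10^{6}$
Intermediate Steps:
$t{\left(Z,d \right)} = d + d^{2}$ ($t{\left(Z,d \right)} = d^{2} + d = d + d^{2}$)
$J{\left(F,Y \right)} = \frac{7}{-9 + \left(3 F + 5 Y\right) \left(1 + 3 F + 5 Y\right)}$ ($J{\left(F,Y \right)} = \frac{7}{-9 + \left(3 F + 5 Y\right) \left(1 + \left(3 F + 5 Y\right)\right)} = \frac{7}{-9 + \left(3 F + 5 Y\right) \left(1 + 3 F + 5 Y\right)}$)
$v{\left(V,P \right)} = -634 + \frac{7 P}{-9 + \left(-255 + 5 P + 5 V\right) \left(-254 + 5 P + 5 V\right)}$ ($v{\left(V,P \right)} = \frac{7}{-9 + \left(3 \left(-25\right) + 5 \left(\left(V + P\right) - 36\right)\right) \left(1 + 3 \left(-25\right) + 5 \left(\left(V + P\right) - 36\right)\right)} P - 634 = \frac{7}{-9 + \left(-75 + 5 \left(\left(P + V\right) - 36\right)\right) \left(1 - 75 + 5 \left(\left(P + V\right) - 36\right)\right)} P - 634 = \frac{7}{-9 + \left(-75 + 5 \left(-36 + P + V\right)\right) \left(1 - 75 + 5 \left(-36 + P + V\right)\right)} P - 634 = \frac{7}{-9 + \left(-75 + \left(-180 + 5 P + 5 V\right)\right) \left(1 - 75 + \left(-180 + 5 P + 5 V\right)\right)} P - 634 = \frac{7}{-9 + \left(-255 + 5 P + 5 V\right) \left(-254 + 5 P + 5 V\right)} P - 634 = \frac{7 P}{-9 + \left(-255 + 5 P + 5 V\right) \left(-254 + 5 P + 5 V\right)} - 634 = -634 + \frac{7 P}{-9 + \left(-255 + 5 P + 5 V\right) \left(-254 + 5 P + 5 V\right)}$)
$3304269 - v{\left(1919,1861 \right)} = 3304269 - \frac{5706 + 7 \cdot 1861 - 3170 \left(-254 + 5 \cdot 1861 + 5 \cdot 1919\right) \left(-51 + 1861 + 1919\right)}{-9 + 5 \left(-254 + 5 \cdot 1861 + 5 \cdot 1919\right) \left(-51 + 1861 + 1919\right)} = 3304269 - \frac{5706 + 13027 - 3170 \left(-254 + 9305 + 9595\right) 3729}{-9 + 5 \left(-254 + 9305 + 9595\right) 3729} = 3304269 - \frac{5706 + 13027 - 59107820 \cdot 3729}{-9 + 5 \cdot 18646 \cdot 3729} = 3304269 - \frac{5706 + 13027 - 220413060780}{-9 + 347654670} = 3304269 - \frac{1}{347654661} \left(-220413042047\right) = 3304269 - - \frac{220413042047}{347654661} = 3304269 + \frac{220413042047}{347654661} = \frac{1148964932089856}{347654661}$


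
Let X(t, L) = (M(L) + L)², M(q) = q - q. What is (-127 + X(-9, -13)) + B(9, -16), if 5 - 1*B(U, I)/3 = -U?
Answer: 84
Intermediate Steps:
M(q) = 0
B(U, I) = 15 + 3*U (B(U, I) = 15 - (-3)*U = 15 + 3*U)
X(t, L) = L² (X(t, L) = (0 + L)² = L²)
(-127 + X(-9, -13)) + B(9, -16) = (-127 + (-13)²) + (15 + 3*9) = (-127 + 169) + (15 + 27) = 42 + 42 = 84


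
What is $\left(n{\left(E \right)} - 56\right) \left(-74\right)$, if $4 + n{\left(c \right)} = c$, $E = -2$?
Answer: $4588$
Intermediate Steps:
$n{\left(c \right)} = -4 + c$
$\left(n{\left(E \right)} - 56\right) \left(-74\right) = \left(\left(-4 - 2\right) - 56\right) \left(-74\right) = \left(-6 - 56\right) \left(-74\right) = \left(-62\right) \left(-74\right) = 4588$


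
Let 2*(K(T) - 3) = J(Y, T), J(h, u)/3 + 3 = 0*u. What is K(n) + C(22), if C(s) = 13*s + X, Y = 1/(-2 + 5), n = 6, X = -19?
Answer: 531/2 ≈ 265.50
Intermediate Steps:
Y = ⅓ (Y = 1/3 = ⅓ ≈ 0.33333)
J(h, u) = -9 (J(h, u) = -9 + 3*(0*u) = -9 + 3*0 = -9 + 0 = -9)
C(s) = -19 + 13*s (C(s) = 13*s - 19 = -19 + 13*s)
K(T) = -3/2 (K(T) = 3 + (½)*(-9) = 3 - 9/2 = -3/2)
K(n) + C(22) = -3/2 + (-19 + 13*22) = -3/2 + (-19 + 286) = -3/2 + 267 = 531/2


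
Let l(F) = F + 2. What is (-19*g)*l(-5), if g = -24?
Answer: -1368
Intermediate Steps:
l(F) = 2 + F
(-19*g)*l(-5) = (-19*(-24))*(2 - 5) = 456*(-3) = -1368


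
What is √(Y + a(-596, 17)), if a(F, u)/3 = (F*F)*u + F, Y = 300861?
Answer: 3*√2046121 ≈ 4291.3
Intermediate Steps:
a(F, u) = 3*F + 3*u*F² (a(F, u) = 3*((F*F)*u + F) = 3*(F²*u + F) = 3*(u*F² + F) = 3*(F + u*F²) = 3*F + 3*u*F²)
√(Y + a(-596, 17)) = √(300861 + 3*(-596)*(1 - 596*17)) = √(300861 + 3*(-596)*(1 - 10132)) = √(300861 + 3*(-596)*(-10131)) = √(300861 + 18114228) = √18415089 = 3*√2046121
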